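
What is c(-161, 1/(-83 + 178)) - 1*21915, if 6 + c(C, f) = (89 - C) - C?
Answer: -21510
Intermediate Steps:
c(C, f) = 83 - 2*C (c(C, f) = -6 + ((89 - C) - C) = -6 + (89 - 2*C) = 83 - 2*C)
c(-161, 1/(-83 + 178)) - 1*21915 = (83 - 2*(-161)) - 1*21915 = (83 + 322) - 21915 = 405 - 21915 = -21510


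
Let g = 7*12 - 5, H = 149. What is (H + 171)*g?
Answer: 25280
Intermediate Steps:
g = 79 (g = 84 - 5 = 79)
(H + 171)*g = (149 + 171)*79 = 320*79 = 25280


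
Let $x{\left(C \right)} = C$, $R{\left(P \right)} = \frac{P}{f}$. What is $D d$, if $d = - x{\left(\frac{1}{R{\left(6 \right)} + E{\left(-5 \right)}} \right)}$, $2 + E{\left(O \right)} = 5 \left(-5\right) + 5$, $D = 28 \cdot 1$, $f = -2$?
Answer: $\frac{28}{25} \approx 1.12$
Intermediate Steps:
$D = 28$
$E{\left(O \right)} = -22$ ($E{\left(O \right)} = -2 + \left(5 \left(-5\right) + 5\right) = -2 + \left(-25 + 5\right) = -2 - 20 = -22$)
$R{\left(P \right)} = - \frac{P}{2}$ ($R{\left(P \right)} = \frac{P}{-2} = P \left(- \frac{1}{2}\right) = - \frac{P}{2}$)
$d = \frac{1}{25}$ ($d = - \frac{1}{\left(- \frac{1}{2}\right) 6 - 22} = - \frac{1}{-3 - 22} = - \frac{1}{-25} = \left(-1\right) \left(- \frac{1}{25}\right) = \frac{1}{25} \approx 0.04$)
$D d = 28 \cdot \frac{1}{25} = \frac{28}{25}$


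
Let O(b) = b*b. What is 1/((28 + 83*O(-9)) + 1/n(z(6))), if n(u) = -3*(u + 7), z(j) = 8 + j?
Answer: 63/425312 ≈ 0.00014813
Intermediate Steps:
O(b) = b²
n(u) = -21 - 3*u (n(u) = -3*(7 + u) = -21 - 3*u)
1/((28 + 83*O(-9)) + 1/n(z(6))) = 1/((28 + 83*(-9)²) + 1/(-21 - 3*(8 + 6))) = 1/((28 + 83*81) + 1/(-21 - 3*14)) = 1/((28 + 6723) + 1/(-21 - 42)) = 1/(6751 + 1/(-63)) = 1/(6751 - 1/63) = 1/(425312/63) = 63/425312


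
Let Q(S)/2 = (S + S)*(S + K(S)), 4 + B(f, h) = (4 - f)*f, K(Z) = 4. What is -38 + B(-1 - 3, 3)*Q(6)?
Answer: -8678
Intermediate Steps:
B(f, h) = -4 + f*(4 - f) (B(f, h) = -4 + (4 - f)*f = -4 + f*(4 - f))
Q(S) = 4*S*(4 + S) (Q(S) = 2*((S + S)*(S + 4)) = 2*((2*S)*(4 + S)) = 2*(2*S*(4 + S)) = 4*S*(4 + S))
-38 + B(-1 - 3, 3)*Q(6) = -38 + (-4 - (-1 - 3)² + 4*(-1 - 3))*(4*6*(4 + 6)) = -38 + (-4 - 1*(-4)² + 4*(-4))*(4*6*10) = -38 + (-4 - 1*16 - 16)*240 = -38 + (-4 - 16 - 16)*240 = -38 - 36*240 = -38 - 8640 = -8678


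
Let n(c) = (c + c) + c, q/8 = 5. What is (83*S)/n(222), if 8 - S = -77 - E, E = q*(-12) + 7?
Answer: -16102/333 ≈ -48.354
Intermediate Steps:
q = 40 (q = 8*5 = 40)
E = -473 (E = 40*(-12) + 7 = -480 + 7 = -473)
n(c) = 3*c (n(c) = 2*c + c = 3*c)
S = -388 (S = 8 - (-77 - 1*(-473)) = 8 - (-77 + 473) = 8 - 1*396 = 8 - 396 = -388)
(83*S)/n(222) = (83*(-388))/((3*222)) = -32204/666 = -32204*1/666 = -16102/333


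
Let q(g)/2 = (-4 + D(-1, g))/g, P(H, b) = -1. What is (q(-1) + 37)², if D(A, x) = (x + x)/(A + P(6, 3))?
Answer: 1849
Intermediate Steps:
D(A, x) = 2*x/(-1 + A) (D(A, x) = (x + x)/(A - 1) = (2*x)/(-1 + A) = 2*x/(-1 + A))
q(g) = 2*(-4 - g)/g (q(g) = 2*((-4 + 2*g/(-1 - 1))/g) = 2*((-4 + 2*g/(-2))/g) = 2*((-4 + 2*g*(-½))/g) = 2*((-4 - g)/g) = 2*(-4 - g)/g)
(q(-1) + 37)² = ((-2 - 8/(-1)) + 37)² = ((-2 - 8*(-1)) + 37)² = ((-2 + 8) + 37)² = (6 + 37)² = 43² = 1849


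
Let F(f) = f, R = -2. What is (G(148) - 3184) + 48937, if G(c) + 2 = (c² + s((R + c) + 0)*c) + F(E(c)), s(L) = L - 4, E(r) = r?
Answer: 88819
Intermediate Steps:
s(L) = -4 + L
G(c) = -2 + c + c² + c*(-6 + c) (G(c) = -2 + ((c² + (-4 + ((-2 + c) + 0))*c) + c) = -2 + ((c² + (-4 + (-2 + c))*c) + c) = -2 + ((c² + (-6 + c)*c) + c) = -2 + ((c² + c*(-6 + c)) + c) = -2 + (c + c² + c*(-6 + c)) = -2 + c + c² + c*(-6 + c))
(G(148) - 3184) + 48937 = ((-2 - 5*148 + 2*148²) - 3184) + 48937 = ((-2 - 740 + 2*21904) - 3184) + 48937 = ((-2 - 740 + 43808) - 3184) + 48937 = (43066 - 3184) + 48937 = 39882 + 48937 = 88819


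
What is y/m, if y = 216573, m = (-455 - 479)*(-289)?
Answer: 216573/269926 ≈ 0.80234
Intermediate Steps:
m = 269926 (m = -934*(-289) = 269926)
y/m = 216573/269926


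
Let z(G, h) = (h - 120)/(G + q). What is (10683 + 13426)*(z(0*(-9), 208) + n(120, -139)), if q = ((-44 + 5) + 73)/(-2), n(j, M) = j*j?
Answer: 5899761608/17 ≈ 3.4704e+8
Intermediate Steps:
n(j, M) = j²
q = -17 (q = (-39 + 73)*(-½) = 34*(-½) = -17)
z(G, h) = (-120 + h)/(-17 + G) (z(G, h) = (h - 120)/(G - 17) = (-120 + h)/(-17 + G))
(10683 + 13426)*(z(0*(-9), 208) + n(120, -139)) = (10683 + 13426)*((-120 + 208)/(-17 + 0*(-9)) + 120²) = 24109*(88/(-17 + 0) + 14400) = 24109*(88/(-17) + 14400) = 24109*(-1/17*88 + 14400) = 24109*(-88/17 + 14400) = 24109*(244712/17) = 5899761608/17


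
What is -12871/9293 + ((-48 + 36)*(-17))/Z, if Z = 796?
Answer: -2087386/1849307 ≈ -1.1287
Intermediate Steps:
-12871/9293 + ((-48 + 36)*(-17))/Z = -12871/9293 + ((-48 + 36)*(-17))/796 = -12871*1/9293 - 12*(-17)*(1/796) = -12871/9293 + 204*(1/796) = -12871/9293 + 51/199 = -2087386/1849307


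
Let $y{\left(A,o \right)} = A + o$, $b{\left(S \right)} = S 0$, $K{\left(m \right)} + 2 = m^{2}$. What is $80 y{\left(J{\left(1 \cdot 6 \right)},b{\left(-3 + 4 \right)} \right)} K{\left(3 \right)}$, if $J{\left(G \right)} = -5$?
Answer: $-2800$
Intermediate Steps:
$K{\left(m \right)} = -2 + m^{2}$
$b{\left(S \right)} = 0$
$80 y{\left(J{\left(1 \cdot 6 \right)},b{\left(-3 + 4 \right)} \right)} K{\left(3 \right)} = 80 \left(-5 + 0\right) \left(-2 + 3^{2}\right) = 80 \left(-5\right) \left(-2 + 9\right) = \left(-400\right) 7 = -2800$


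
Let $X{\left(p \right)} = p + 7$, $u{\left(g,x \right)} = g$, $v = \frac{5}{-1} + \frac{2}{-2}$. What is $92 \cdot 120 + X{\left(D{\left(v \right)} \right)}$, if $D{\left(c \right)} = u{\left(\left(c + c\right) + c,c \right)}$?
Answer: $11029$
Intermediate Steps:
$v = -6$ ($v = 5 \left(-1\right) + 2 \left(- \frac{1}{2}\right) = -5 - 1 = -6$)
$D{\left(c \right)} = 3 c$ ($D{\left(c \right)} = \left(c + c\right) + c = 2 c + c = 3 c$)
$X{\left(p \right)} = 7 + p$
$92 \cdot 120 + X{\left(D{\left(v \right)} \right)} = 92 \cdot 120 + \left(7 + 3 \left(-6\right)\right) = 11040 + \left(7 - 18\right) = 11040 - 11 = 11029$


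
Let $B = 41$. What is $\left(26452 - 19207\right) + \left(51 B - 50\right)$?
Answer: $9286$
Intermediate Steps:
$\left(26452 - 19207\right) + \left(51 B - 50\right) = \left(26452 - 19207\right) + \left(51 \cdot 41 - 50\right) = 7245 + \left(2091 - 50\right) = 7245 + 2041 = 9286$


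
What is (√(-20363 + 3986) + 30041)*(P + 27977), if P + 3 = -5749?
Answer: 667661225 + 22225*I*√16377 ≈ 6.6766e+8 + 2.8442e+6*I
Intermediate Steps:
P = -5752 (P = -3 - 5749 = -5752)
(√(-20363 + 3986) + 30041)*(P + 27977) = (√(-20363 + 3986) + 30041)*(-5752 + 27977) = (√(-16377) + 30041)*22225 = (I*√16377 + 30041)*22225 = (30041 + I*√16377)*22225 = 667661225 + 22225*I*√16377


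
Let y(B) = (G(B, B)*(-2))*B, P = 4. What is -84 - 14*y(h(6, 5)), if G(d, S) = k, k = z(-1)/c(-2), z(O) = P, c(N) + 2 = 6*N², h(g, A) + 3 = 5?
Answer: -812/11 ≈ -73.818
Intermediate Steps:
h(g, A) = 2 (h(g, A) = -3 + 5 = 2)
c(N) = -2 + 6*N²
z(O) = 4
k = 2/11 (k = 4/(-2 + 6*(-2)²) = 4/(-2 + 6*4) = 4/(-2 + 24) = 4/22 = 4*(1/22) = 2/11 ≈ 0.18182)
G(d, S) = 2/11
y(B) = -4*B/11 (y(B) = ((2/11)*(-2))*B = -4*B/11)
-84 - 14*y(h(6, 5)) = -84 - 14*(-4/11*2) = -84 - 14*(-8)/11 = -84 - 1*(-112/11) = -84 + 112/11 = -812/11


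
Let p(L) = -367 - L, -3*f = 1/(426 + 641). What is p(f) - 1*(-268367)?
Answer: 857868001/3201 ≈ 2.6800e+5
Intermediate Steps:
f = -1/3201 (f = -1/(3*(426 + 641)) = -1/3/1067 = -1/3*1/1067 = -1/3201 ≈ -0.00031240)
p(f) - 1*(-268367) = (-367 - 1*(-1/3201)) - 1*(-268367) = (-367 + 1/3201) + 268367 = -1174766/3201 + 268367 = 857868001/3201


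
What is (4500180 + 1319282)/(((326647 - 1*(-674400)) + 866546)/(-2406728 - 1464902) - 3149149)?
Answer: -3218686237580/1741763087209 ≈ -1.8479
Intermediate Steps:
(4500180 + 1319282)/(((326647 - 1*(-674400)) + 866546)/(-2406728 - 1464902) - 3149149) = 5819462/(((326647 + 674400) + 866546)/(-3871630) - 3149149) = 5819462/((1001047 + 866546)*(-1/3871630) - 3149149) = 5819462/(1867593*(-1/3871630) - 3149149) = 5819462/(-266799/553090 - 3149149) = 5819462/(-1741763087209/553090) = 5819462*(-553090/1741763087209) = -3218686237580/1741763087209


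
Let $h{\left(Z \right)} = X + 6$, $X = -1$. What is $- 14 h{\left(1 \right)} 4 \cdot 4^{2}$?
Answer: $-4480$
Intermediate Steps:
$h{\left(Z \right)} = 5$ ($h{\left(Z \right)} = -1 + 6 = 5$)
$- 14 h{\left(1 \right)} 4 \cdot 4^{2} = \left(-14\right) 5 \cdot 4 \cdot 4^{2} = - 70 \cdot 4 \cdot 16 = \left(-70\right) 64 = -4480$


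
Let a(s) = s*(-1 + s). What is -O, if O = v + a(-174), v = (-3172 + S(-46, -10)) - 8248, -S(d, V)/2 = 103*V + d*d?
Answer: -16858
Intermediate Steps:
S(d, V) = -206*V - 2*d² (S(d, V) = -2*(103*V + d*d) = -2*(103*V + d²) = -2*(d² + 103*V) = -206*V - 2*d²)
v = -13592 (v = (-3172 + (-206*(-10) - 2*(-46)²)) - 8248 = (-3172 + (2060 - 2*2116)) - 8248 = (-3172 + (2060 - 4232)) - 8248 = (-3172 - 2172) - 8248 = -5344 - 8248 = -13592)
O = 16858 (O = -13592 - 174*(-1 - 174) = -13592 - 174*(-175) = -13592 + 30450 = 16858)
-O = -1*16858 = -16858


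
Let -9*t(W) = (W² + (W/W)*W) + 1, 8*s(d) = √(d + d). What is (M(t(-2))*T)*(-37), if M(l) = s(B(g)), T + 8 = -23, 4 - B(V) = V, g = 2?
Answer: 1147/4 ≈ 286.75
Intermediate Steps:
B(V) = 4 - V
T = -31 (T = -8 - 23 = -31)
s(d) = √2*√d/8 (s(d) = √(d + d)/8 = √(2*d)/8 = (√2*√d)/8 = √2*√d/8)
t(W) = -⅑ - W/9 - W²/9 (t(W) = -((W² + (W/W)*W) + 1)/9 = -((W² + 1*W) + 1)/9 = -((W² + W) + 1)/9 = -((W + W²) + 1)/9 = -(1 + W + W²)/9 = -⅑ - W/9 - W²/9)
M(l) = ¼ (M(l) = √2*√(4 - 1*2)/8 = √2*√(4 - 2)/8 = √2*√2/8 = ¼)
(M(t(-2))*T)*(-37) = ((¼)*(-31))*(-37) = -31/4*(-37) = 1147/4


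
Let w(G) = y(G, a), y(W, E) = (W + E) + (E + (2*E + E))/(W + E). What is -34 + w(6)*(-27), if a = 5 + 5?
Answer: -1067/2 ≈ -533.50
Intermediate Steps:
a = 10
y(W, E) = E + W + 4*E/(E + W) (y(W, E) = (E + W) + (E + 3*E)/(E + W) = (E + W) + (4*E)/(E + W) = (E + W) + 4*E/(E + W) = E + W + 4*E/(E + W))
w(G) = (140 + G**2 + 20*G)/(10 + G) (w(G) = (10**2 + G**2 + 4*10 + 2*10*G)/(10 + G) = (100 + G**2 + 40 + 20*G)/(10 + G) = (140 + G**2 + 20*G)/(10 + G))
-34 + w(6)*(-27) = -34 + ((140 + 6**2 + 20*6)/(10 + 6))*(-27) = -34 + ((140 + 36 + 120)/16)*(-27) = -34 + ((1/16)*296)*(-27) = -34 + (37/2)*(-27) = -34 - 999/2 = -1067/2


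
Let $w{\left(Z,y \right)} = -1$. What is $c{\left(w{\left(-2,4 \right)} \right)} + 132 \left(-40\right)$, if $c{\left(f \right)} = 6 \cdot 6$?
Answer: $-5244$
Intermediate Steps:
$c{\left(f \right)} = 36$
$c{\left(w{\left(-2,4 \right)} \right)} + 132 \left(-40\right) = 36 + 132 \left(-40\right) = 36 - 5280 = -5244$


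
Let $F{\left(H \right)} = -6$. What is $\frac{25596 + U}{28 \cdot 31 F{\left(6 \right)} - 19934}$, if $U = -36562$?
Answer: $\frac{5483}{12571} \approx 0.43616$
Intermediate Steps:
$\frac{25596 + U}{28 \cdot 31 F{\left(6 \right)} - 19934} = \frac{25596 - 36562}{28 \cdot 31 \left(-6\right) - 19934} = - \frac{10966}{868 \left(-6\right) - 19934} = - \frac{10966}{-5208 - 19934} = - \frac{10966}{-25142} = \left(-10966\right) \left(- \frac{1}{25142}\right) = \frac{5483}{12571}$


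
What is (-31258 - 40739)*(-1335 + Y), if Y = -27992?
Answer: 2111456019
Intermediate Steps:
(-31258 - 40739)*(-1335 + Y) = (-31258 - 40739)*(-1335 - 27992) = -71997*(-29327) = 2111456019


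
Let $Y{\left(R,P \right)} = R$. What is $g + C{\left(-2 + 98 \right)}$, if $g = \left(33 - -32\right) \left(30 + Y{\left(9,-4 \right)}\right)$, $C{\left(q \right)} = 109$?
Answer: $2644$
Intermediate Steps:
$g = 2535$ ($g = \left(33 - -32\right) \left(30 + 9\right) = \left(33 + 32\right) 39 = 65 \cdot 39 = 2535$)
$g + C{\left(-2 + 98 \right)} = 2535 + 109 = 2644$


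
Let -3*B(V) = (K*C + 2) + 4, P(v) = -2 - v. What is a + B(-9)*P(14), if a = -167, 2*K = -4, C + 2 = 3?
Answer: -437/3 ≈ -145.67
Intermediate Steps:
C = 1 (C = -2 + 3 = 1)
K = -2 (K = (1/2)*(-4) = -2)
B(V) = -4/3 (B(V) = -((-2*1 + 2) + 4)/3 = -((-2 + 2) + 4)/3 = -(0 + 4)/3 = -1/3*4 = -4/3)
a + B(-9)*P(14) = -167 - 4*(-2 - 1*14)/3 = -167 - 4*(-2 - 14)/3 = -167 - 4/3*(-16) = -167 + 64/3 = -437/3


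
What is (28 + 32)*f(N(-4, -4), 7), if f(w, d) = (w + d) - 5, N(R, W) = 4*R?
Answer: -840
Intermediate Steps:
f(w, d) = -5 + d + w (f(w, d) = (d + w) - 5 = -5 + d + w)
(28 + 32)*f(N(-4, -4), 7) = (28 + 32)*(-5 + 7 + 4*(-4)) = 60*(-5 + 7 - 16) = 60*(-14) = -840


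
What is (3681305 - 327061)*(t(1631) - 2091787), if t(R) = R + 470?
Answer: -7009316727384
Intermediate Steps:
t(R) = 470 + R
(3681305 - 327061)*(t(1631) - 2091787) = (3681305 - 327061)*((470 + 1631) - 2091787) = 3354244*(2101 - 2091787) = 3354244*(-2089686) = -7009316727384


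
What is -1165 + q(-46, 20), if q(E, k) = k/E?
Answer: -26805/23 ≈ -1165.4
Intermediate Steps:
-1165 + q(-46, 20) = -1165 + 20/(-46) = -1165 + 20*(-1/46) = -1165 - 10/23 = -26805/23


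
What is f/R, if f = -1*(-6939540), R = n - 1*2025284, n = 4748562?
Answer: 3469770/1361639 ≈ 2.5482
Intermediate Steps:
R = 2723278 (R = 4748562 - 1*2025284 = 4748562 - 2025284 = 2723278)
f = 6939540
f/R = 6939540/2723278 = 6939540*(1/2723278) = 3469770/1361639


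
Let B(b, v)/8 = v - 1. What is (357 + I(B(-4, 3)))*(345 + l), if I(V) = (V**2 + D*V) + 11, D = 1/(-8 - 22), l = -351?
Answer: -18704/5 ≈ -3740.8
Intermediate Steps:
D = -1/30 (D = 1/(-30) = -1/30 ≈ -0.033333)
B(b, v) = -8 + 8*v (B(b, v) = 8*(v - 1) = 8*(-1 + v) = -8 + 8*v)
I(V) = 11 + V**2 - V/30 (I(V) = (V**2 - V/30) + 11 = 11 + V**2 - V/30)
(357 + I(B(-4, 3)))*(345 + l) = (357 + (11 + (-8 + 8*3)**2 - (-8 + 8*3)/30))*(345 - 351) = (357 + (11 + (-8 + 24)**2 - (-8 + 24)/30))*(-6) = (357 + (11 + 16**2 - 1/30*16))*(-6) = (357 + (11 + 256 - 8/15))*(-6) = (357 + 3997/15)*(-6) = (9352/15)*(-6) = -18704/5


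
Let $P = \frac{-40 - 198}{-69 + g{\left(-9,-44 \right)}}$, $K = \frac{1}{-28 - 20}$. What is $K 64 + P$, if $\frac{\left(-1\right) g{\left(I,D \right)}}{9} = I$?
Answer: $- \frac{127}{6} \approx -21.167$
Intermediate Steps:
$K = - \frac{1}{48}$ ($K = \frac{1}{-48} = - \frac{1}{48} \approx -0.020833$)
$g{\left(I,D \right)} = - 9 I$
$P = - \frac{119}{6}$ ($P = \frac{-40 - 198}{-69 - -81} = - \frac{238}{-69 + 81} = - \frac{238}{12} = \left(-238\right) \frac{1}{12} = - \frac{119}{6} \approx -19.833$)
$K 64 + P = \left(- \frac{1}{48}\right) 64 - \frac{119}{6} = - \frac{4}{3} - \frac{119}{6} = - \frac{127}{6}$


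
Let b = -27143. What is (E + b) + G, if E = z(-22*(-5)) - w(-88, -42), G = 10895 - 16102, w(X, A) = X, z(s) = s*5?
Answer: -31712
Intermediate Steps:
z(s) = 5*s
G = -5207
E = 638 (E = 5*(-22*(-5)) - 1*(-88) = 5*110 + 88 = 550 + 88 = 638)
(E + b) + G = (638 - 27143) - 5207 = -26505 - 5207 = -31712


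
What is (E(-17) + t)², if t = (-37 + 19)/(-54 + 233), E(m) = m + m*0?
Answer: 9369721/32041 ≈ 292.43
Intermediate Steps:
E(m) = m (E(m) = m + 0 = m)
t = -18/179 ≈ -0.10056
(E(-17) + t)² = (-17 - 18/179)² = (-3061/179)² = 9369721/32041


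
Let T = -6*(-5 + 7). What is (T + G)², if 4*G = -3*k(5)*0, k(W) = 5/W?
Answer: 144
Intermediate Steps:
T = -12 (T = -6*2 = -12)
G = 0 (G = (-15/5*0)/4 = (-3*1*0)/4 = (-3*0)/4 = (¼)*0 = 0)
(T + G)² = (-12 + 0)² = (-12)² = 144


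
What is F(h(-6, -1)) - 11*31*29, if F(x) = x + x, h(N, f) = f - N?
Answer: -9879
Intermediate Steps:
F(x) = 2*x
F(h(-6, -1)) - 11*31*29 = 2*(-1 - 1*(-6)) - 11*31*29 = 2*(-1 + 6) - 341*29 = 2*5 - 1*9889 = 10 - 9889 = -9879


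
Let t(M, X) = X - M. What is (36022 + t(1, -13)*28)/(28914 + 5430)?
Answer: 17815/17172 ≈ 1.0374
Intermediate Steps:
(36022 + t(1, -13)*28)/(28914 + 5430) = (36022 + (-13 - 1*1)*28)/(28914 + 5430) = (36022 + (-13 - 1)*28)/34344 = (36022 - 14*28)*(1/34344) = (36022 - 392)*(1/34344) = 35630*(1/34344) = 17815/17172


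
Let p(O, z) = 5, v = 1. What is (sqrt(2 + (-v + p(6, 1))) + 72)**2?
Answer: (72 + sqrt(6))**2 ≈ 5542.7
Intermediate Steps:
(sqrt(2 + (-v + p(6, 1))) + 72)**2 = (sqrt(2 + (-1*1 + 5)) + 72)**2 = (sqrt(2 + (-1 + 5)) + 72)**2 = (sqrt(2 + 4) + 72)**2 = (sqrt(6) + 72)**2 = (72 + sqrt(6))**2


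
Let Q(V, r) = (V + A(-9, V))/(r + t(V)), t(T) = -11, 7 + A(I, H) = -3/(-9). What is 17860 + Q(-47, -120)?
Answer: 7019141/393 ≈ 17860.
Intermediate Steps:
A(I, H) = -20/3 (A(I, H) = -7 - 3/(-9) = -7 - 3*(-1/9) = -7 + 1/3 = -20/3)
Q(V, r) = (-20/3 + V)/(-11 + r) (Q(V, r) = (V - 20/3)/(r - 11) = (-20/3 + V)/(-11 + r))
17860 + Q(-47, -120) = 17860 + (-20/3 - 47)/(-11 - 120) = 17860 - 161/3/(-131) = 17860 - 1/131*(-161/3) = 17860 + 161/393 = 7019141/393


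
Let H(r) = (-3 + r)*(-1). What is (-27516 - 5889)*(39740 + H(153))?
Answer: -1322503950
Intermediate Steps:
H(r) = 3 - r
(-27516 - 5889)*(39740 + H(153)) = (-27516 - 5889)*(39740 + (3 - 1*153)) = -33405*(39740 + (3 - 153)) = -33405*(39740 - 150) = -33405*39590 = -1322503950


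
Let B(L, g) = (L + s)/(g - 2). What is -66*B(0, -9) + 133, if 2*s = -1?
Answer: 130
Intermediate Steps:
s = -½ (s = (½)*(-1) = -½ ≈ -0.50000)
B(L, g) = (-½ + L)/(-2 + g) (B(L, g) = (L - ½)/(g - 2) = (-½ + L)/(-2 + g))
-66*B(0, -9) + 133 = -66*(-½ + 0)/(-2 - 9) + 133 = -66*(-1)/((-11)*2) + 133 = -(-6)*(-1)/2 + 133 = -66*1/22 + 133 = -3 + 133 = 130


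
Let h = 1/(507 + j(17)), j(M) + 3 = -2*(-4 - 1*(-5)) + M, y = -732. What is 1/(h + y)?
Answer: -519/379907 ≈ -0.0013661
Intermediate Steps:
j(M) = -5 + M (j(M) = -3 + (-2*(-4 - 1*(-5)) + M) = -3 + (-2*(-4 + 5) + M) = -3 + (-2*1 + M) = -3 + (-2 + M) = -5 + M)
h = 1/519 (h = 1/(507 + (-5 + 17)) = 1/(507 + 12) = 1/519 ≈ 0.0019268)
1/(h + y) = 1/(1/519 - 732) = 1/(-379907/519) = -519/379907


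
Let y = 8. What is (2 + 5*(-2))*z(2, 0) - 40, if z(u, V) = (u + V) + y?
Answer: -120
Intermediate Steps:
z(u, V) = 8 + V + u (z(u, V) = (u + V) + 8 = (V + u) + 8 = 8 + V + u)
(2 + 5*(-2))*z(2, 0) - 40 = (2 + 5*(-2))*(8 + 0 + 2) - 40 = (2 - 10)*10 - 40 = -8*10 - 40 = -80 - 40 = -120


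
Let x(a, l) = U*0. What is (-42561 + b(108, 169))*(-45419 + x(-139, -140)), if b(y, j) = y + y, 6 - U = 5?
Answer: 1923267555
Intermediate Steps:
U = 1 (U = 6 - 1*5 = 6 - 5 = 1)
x(a, l) = 0 (x(a, l) = 1*0 = 0)
b(y, j) = 2*y
(-42561 + b(108, 169))*(-45419 + x(-139, -140)) = (-42561 + 2*108)*(-45419 + 0) = (-42561 + 216)*(-45419) = -42345*(-45419) = 1923267555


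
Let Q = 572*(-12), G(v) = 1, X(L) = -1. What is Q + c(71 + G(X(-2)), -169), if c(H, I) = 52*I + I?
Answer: -15821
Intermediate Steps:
Q = -6864
c(H, I) = 53*I
Q + c(71 + G(X(-2)), -169) = -6864 + 53*(-169) = -6864 - 8957 = -15821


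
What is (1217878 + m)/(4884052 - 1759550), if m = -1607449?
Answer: -389571/3124502 ≈ -0.12468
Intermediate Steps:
(1217878 + m)/(4884052 - 1759550) = (1217878 - 1607449)/(4884052 - 1759550) = -389571/3124502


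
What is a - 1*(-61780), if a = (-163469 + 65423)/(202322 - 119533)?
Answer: 5114606374/82789 ≈ 61779.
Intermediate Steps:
a = -98046/82789 ≈ -1.1843
a - 1*(-61780) = -98046/82789 - 1*(-61780) = -98046/82789 + 61780 = 5114606374/82789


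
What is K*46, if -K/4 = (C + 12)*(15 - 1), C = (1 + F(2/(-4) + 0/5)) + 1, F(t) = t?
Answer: -34776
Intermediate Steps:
C = 3/2 (C = (1 + (2/(-4) + 0/5)) + 1 = (1 + (2*(-¼) + 0*(⅕))) + 1 = (1 + (-½ + 0)) + 1 = (1 - ½) + 1 = ½ + 1 = 3/2 ≈ 1.5000)
K = -756 (K = -4*(3/2 + 12)*(15 - 1) = -54*14 = -4*189 = -756)
K*46 = -756*46 = -34776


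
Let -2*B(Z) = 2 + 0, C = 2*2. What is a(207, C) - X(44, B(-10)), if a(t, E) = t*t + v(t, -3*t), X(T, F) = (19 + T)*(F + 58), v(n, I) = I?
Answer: 38637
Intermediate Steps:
C = 4
B(Z) = -1 (B(Z) = -(2 + 0)/2 = -½*2 = -1)
X(T, F) = (19 + T)*(58 + F)
a(t, E) = t² - 3*t (a(t, E) = t*t - 3*t = t² - 3*t)
a(207, C) - X(44, B(-10)) = 207*(-3 + 207) - (1102 + 19*(-1) + 58*44 - 1*44) = 207*204 - (1102 - 19 + 2552 - 44) = 42228 - 1*3591 = 42228 - 3591 = 38637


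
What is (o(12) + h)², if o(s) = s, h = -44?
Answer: 1024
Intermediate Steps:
(o(12) + h)² = (12 - 44)² = (-32)² = 1024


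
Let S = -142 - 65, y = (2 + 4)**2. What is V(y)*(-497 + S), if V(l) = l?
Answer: -25344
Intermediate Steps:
y = 36 (y = 6**2 = 36)
S = -207
V(y)*(-497 + S) = 36*(-497 - 207) = 36*(-704) = -25344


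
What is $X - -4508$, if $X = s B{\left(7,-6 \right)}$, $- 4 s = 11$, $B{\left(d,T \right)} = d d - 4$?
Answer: $\frac{17537}{4} \approx 4384.3$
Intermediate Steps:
$B{\left(d,T \right)} = -4 + d^{2}$ ($B{\left(d,T \right)} = d^{2} - 4 = -4 + d^{2}$)
$s = - \frac{11}{4}$ ($s = \left(- \frac{1}{4}\right) 11 = - \frac{11}{4} \approx -2.75$)
$X = - \frac{495}{4}$ ($X = - \frac{11 \left(-4 + 7^{2}\right)}{4} = - \frac{11 \left(-4 + 49\right)}{4} = \left(- \frac{11}{4}\right) 45 = - \frac{495}{4} \approx -123.75$)
$X - -4508 = - \frac{495}{4} - -4508 = - \frac{495}{4} + 4508 = \frac{17537}{4}$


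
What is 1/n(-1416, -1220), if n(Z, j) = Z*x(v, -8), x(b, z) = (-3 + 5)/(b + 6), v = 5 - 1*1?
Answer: -5/1416 ≈ -0.0035311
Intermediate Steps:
v = 4 (v = 5 - 1 = 4)
x(b, z) = 2/(6 + b)
n(Z, j) = Z/5 (n(Z, j) = Z*(2/(6 + 4)) = Z*(2/10) = Z*(2*(⅒)) = Z*(⅕) = Z/5)
1/n(-1416, -1220) = 1/((⅕)*(-1416)) = 1/(-1416/5) = -5/1416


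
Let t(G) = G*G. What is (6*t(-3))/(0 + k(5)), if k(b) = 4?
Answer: 27/2 ≈ 13.500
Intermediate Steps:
t(G) = G²
(6*t(-3))/(0 + k(5)) = (6*(-3)²)/(0 + 4) = (6*9)/4 = 54*(¼) = 27/2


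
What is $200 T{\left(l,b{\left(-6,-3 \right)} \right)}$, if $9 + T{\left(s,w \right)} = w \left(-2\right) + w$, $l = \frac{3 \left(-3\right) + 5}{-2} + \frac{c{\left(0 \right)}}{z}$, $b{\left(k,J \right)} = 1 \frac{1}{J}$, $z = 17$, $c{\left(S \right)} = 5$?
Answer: $- \frac{5200}{3} \approx -1733.3$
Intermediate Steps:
$b{\left(k,J \right)} = \frac{1}{J}$
$l = \frac{39}{17}$ ($l = \frac{3 \left(-3\right) + 5}{-2} + \frac{5}{17} = \left(-9 + 5\right) \left(- \frac{1}{2}\right) + 5 \cdot \frac{1}{17} = \left(-4\right) \left(- \frac{1}{2}\right) + \frac{5}{17} = 2 + \frac{5}{17} = \frac{39}{17} \approx 2.2941$)
$T{\left(s,w \right)} = -9 - w$ ($T{\left(s,w \right)} = -9 + \left(w \left(-2\right) + w\right) = -9 + \left(- 2 w + w\right) = -9 - w$)
$200 T{\left(l,b{\left(-6,-3 \right)} \right)} = 200 \left(-9 - \frac{1}{-3}\right) = 200 \left(-9 - - \frac{1}{3}\right) = 200 \left(-9 + \frac{1}{3}\right) = 200 \left(- \frac{26}{3}\right) = - \frac{5200}{3}$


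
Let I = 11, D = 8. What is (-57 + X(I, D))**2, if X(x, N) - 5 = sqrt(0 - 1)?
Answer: (52 - I)**2 ≈ 2703.0 - 104.0*I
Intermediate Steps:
X(x, N) = 5 + I (X(x, N) = 5 + sqrt(0 - 1) = 5 + sqrt(-1) = 5 + I)
(-57 + X(I, D))**2 = (-57 + (5 + I))**2 = (-52 + I)**2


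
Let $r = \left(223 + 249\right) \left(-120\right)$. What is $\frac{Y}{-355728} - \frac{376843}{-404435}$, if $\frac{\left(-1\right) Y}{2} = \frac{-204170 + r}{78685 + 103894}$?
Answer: $\frac{6118790624256229}{6566857859010180} \approx 0.93177$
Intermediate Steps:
$r = -56640$ ($r = 472 \left(-120\right) = -56640$)
$Y = \frac{521620}{182579}$ ($Y = - 2 \frac{-204170 - 56640}{78685 + 103894} = - 2 \left(- \frac{260810}{182579}\right) = - 2 \left(\left(-260810\right) \frac{1}{182579}\right) = \left(-2\right) \left(- \frac{260810}{182579}\right) = \frac{521620}{182579} \approx 2.857$)
$\frac{Y}{-355728} - \frac{376843}{-404435} = \frac{521620}{182579 \left(-355728\right)} - \frac{376843}{-404435} = \frac{521620}{182579} \left(- \frac{1}{355728}\right) - - \frac{376843}{404435} = - \frac{130405}{16237115628} + \frac{376843}{404435} = \frac{6118790624256229}{6566857859010180}$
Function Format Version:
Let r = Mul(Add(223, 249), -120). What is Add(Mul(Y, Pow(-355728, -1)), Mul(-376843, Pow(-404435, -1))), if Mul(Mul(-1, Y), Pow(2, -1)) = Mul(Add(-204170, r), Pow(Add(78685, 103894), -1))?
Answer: Rational(6118790624256229, 6566857859010180) ≈ 0.93177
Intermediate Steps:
r = -56640 (r = Mul(472, -120) = -56640)
Y = Rational(521620, 182579) (Y = Mul(-2, Mul(Add(-204170, -56640), Pow(Add(78685, 103894), -1))) = Mul(-2, Mul(-260810, Pow(182579, -1))) = Mul(-2, Mul(-260810, Rational(1, 182579))) = Mul(-2, Rational(-260810, 182579)) = Rational(521620, 182579) ≈ 2.8570)
Add(Mul(Y, Pow(-355728, -1)), Mul(-376843, Pow(-404435, -1))) = Add(Mul(Rational(521620, 182579), Pow(-355728, -1)), Mul(-376843, Pow(-404435, -1))) = Add(Mul(Rational(521620, 182579), Rational(-1, 355728)), Mul(-376843, Rational(-1, 404435))) = Add(Rational(-130405, 16237115628), Rational(376843, 404435)) = Rational(6118790624256229, 6566857859010180)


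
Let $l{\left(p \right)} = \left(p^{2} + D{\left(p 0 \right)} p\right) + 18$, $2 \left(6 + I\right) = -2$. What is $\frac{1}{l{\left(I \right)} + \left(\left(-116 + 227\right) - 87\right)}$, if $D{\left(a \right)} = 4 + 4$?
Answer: $\frac{1}{35} \approx 0.028571$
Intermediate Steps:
$I = -7$ ($I = -6 + \frac{1}{2} \left(-2\right) = -6 - 1 = -7$)
$D{\left(a \right)} = 8$
$l{\left(p \right)} = 18 + p^{2} + 8 p$ ($l{\left(p \right)} = \left(p^{2} + 8 p\right) + 18 = 18 + p^{2} + 8 p$)
$\frac{1}{l{\left(I \right)} + \left(\left(-116 + 227\right) - 87\right)} = \frac{1}{\left(18 + \left(-7\right)^{2} + 8 \left(-7\right)\right) + \left(\left(-116 + 227\right) - 87\right)} = \frac{1}{\left(18 + 49 - 56\right) + \left(111 - 87\right)} = \frac{1}{11 + 24} = \frac{1}{35}$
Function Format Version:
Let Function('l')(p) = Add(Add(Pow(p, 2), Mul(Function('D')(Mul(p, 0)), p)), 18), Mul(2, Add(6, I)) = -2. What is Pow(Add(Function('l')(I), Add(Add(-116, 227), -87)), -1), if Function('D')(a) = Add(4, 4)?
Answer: Rational(1, 35) ≈ 0.028571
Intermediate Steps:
I = -7 (I = Add(-6, Mul(Rational(1, 2), -2)) = Add(-6, -1) = -7)
Function('D')(a) = 8
Function('l')(p) = Add(18, Pow(p, 2), Mul(8, p)) (Function('l')(p) = Add(Add(Pow(p, 2), Mul(8, p)), 18) = Add(18, Pow(p, 2), Mul(8, p)))
Pow(Add(Function('l')(I), Add(Add(-116, 227), -87)), -1) = Pow(Add(Add(18, Pow(-7, 2), Mul(8, -7)), Add(Add(-116, 227), -87)), -1) = Pow(Add(Add(18, 49, -56), Add(111, -87)), -1) = Pow(Add(11, 24), -1) = Pow(35, -1) = Rational(1, 35)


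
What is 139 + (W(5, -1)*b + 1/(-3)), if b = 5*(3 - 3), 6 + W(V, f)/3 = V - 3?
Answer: 416/3 ≈ 138.67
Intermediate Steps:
W(V, f) = -27 + 3*V (W(V, f) = -18 + 3*(V - 3) = -18 + 3*(-3 + V) = -18 + (-9 + 3*V) = -27 + 3*V)
b = 0 (b = 5*0 = 0)
139 + (W(5, -1)*b + 1/(-3)) = 139 + ((-27 + 3*5)*0 + 1/(-3)) = 139 + ((-27 + 15)*0 - ⅓) = 139 + (-12*0 - ⅓) = 139 + (0 - ⅓) = 139 - ⅓ = 416/3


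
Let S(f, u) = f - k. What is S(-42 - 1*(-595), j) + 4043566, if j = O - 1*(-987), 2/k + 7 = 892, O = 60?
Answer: 3579045313/885 ≈ 4.0441e+6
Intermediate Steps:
k = 2/885 (k = 2/(-7 + 892) = 2/885 ≈ 0.0022599)
j = 1047 (j = 60 - 1*(-987) = 60 + 987 = 1047)
S(f, u) = -2/885 + f (S(f, u) = f - 1*2/885 = f - 2/885 = -2/885 + f)
S(-42 - 1*(-595), j) + 4043566 = (-2/885 + (-42 - 1*(-595))) + 4043566 = (-2/885 + (-42 + 595)) + 4043566 = (-2/885 + 553) + 4043566 = 489403/885 + 4043566 = 3579045313/885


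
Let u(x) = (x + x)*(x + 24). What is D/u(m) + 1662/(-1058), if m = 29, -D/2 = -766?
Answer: -872033/813073 ≈ -1.0725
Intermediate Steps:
D = 1532 (D = -2*(-766) = 1532)
u(x) = 2*x*(24 + x) (u(x) = (2*x)*(24 + x) = 2*x*(24 + x))
D/u(m) + 1662/(-1058) = 1532/((2*29*(24 + 29))) + 1662/(-1058) = 1532/((2*29*53)) + 1662*(-1/1058) = 1532/3074 - 831/529 = 1532*(1/3074) - 831/529 = 766/1537 - 831/529 = -872033/813073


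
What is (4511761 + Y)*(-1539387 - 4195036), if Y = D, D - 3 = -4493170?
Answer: -106625861262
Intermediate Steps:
D = -4493167 (D = 3 - 4493170 = -4493167)
Y = -4493167
(4511761 + Y)*(-1539387 - 4195036) = (4511761 - 4493167)*(-1539387 - 4195036) = 18594*(-5734423) = -106625861262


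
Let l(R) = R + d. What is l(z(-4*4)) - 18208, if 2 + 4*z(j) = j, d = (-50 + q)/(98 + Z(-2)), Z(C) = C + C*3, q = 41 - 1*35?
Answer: -1639169/90 ≈ -18213.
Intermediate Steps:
q = 6 (q = 41 - 35 = 6)
Z(C) = 4*C (Z(C) = C + 3*C = 4*C)
d = -22/45 (d = (-50 + 6)/(98 + 4*(-2)) = -44/(98 - 8) = -44/90 = -44*1/90 = -22/45 ≈ -0.48889)
z(j) = -1/2 + j/4
l(R) = -22/45 + R (l(R) = R - 22/45 = -22/45 + R)
l(z(-4*4)) - 18208 = (-22/45 + (-1/2 + (-4*4)/4)) - 18208 = (-22/45 + (-1/2 + (1/4)*(-16))) - 18208 = (-22/45 + (-1/2 - 4)) - 18208 = (-22/45 - 9/2) - 18208 = -449/90 - 18208 = -1639169/90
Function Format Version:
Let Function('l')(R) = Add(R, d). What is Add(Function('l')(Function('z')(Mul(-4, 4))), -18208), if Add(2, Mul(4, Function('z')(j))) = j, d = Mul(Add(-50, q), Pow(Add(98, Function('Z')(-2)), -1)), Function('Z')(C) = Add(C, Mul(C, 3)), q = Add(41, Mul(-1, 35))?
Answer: Rational(-1639169, 90) ≈ -18213.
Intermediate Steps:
q = 6 (q = Add(41, -35) = 6)
Function('Z')(C) = Mul(4, C) (Function('Z')(C) = Add(C, Mul(3, C)) = Mul(4, C))
d = Rational(-22, 45) (d = Mul(Add(-50, 6), Pow(Add(98, Mul(4, -2)), -1)) = Mul(-44, Pow(Add(98, -8), -1)) = Mul(-44, Pow(90, -1)) = Mul(-44, Rational(1, 90)) = Rational(-22, 45) ≈ -0.48889)
Function('z')(j) = Add(Rational(-1, 2), Mul(Rational(1, 4), j))
Function('l')(R) = Add(Rational(-22, 45), R) (Function('l')(R) = Add(R, Rational(-22, 45)) = Add(Rational(-22, 45), R))
Add(Function('l')(Function('z')(Mul(-4, 4))), -18208) = Add(Add(Rational(-22, 45), Add(Rational(-1, 2), Mul(Rational(1, 4), Mul(-4, 4)))), -18208) = Add(Add(Rational(-22, 45), Add(Rational(-1, 2), Mul(Rational(1, 4), -16))), -18208) = Add(Add(Rational(-22, 45), Add(Rational(-1, 2), -4)), -18208) = Add(Add(Rational(-22, 45), Rational(-9, 2)), -18208) = Add(Rational(-449, 90), -18208) = Rational(-1639169, 90)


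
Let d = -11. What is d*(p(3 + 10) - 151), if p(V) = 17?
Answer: 1474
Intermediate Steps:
d*(p(3 + 10) - 151) = -11*(17 - 151) = -11*(-134) = 1474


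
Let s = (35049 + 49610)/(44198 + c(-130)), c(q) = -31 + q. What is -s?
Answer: -84659/44037 ≈ -1.9225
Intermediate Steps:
s = 84659/44037 (s = (35049 + 49610)/(44198 + (-31 - 130)) = 84659/(44198 - 161) = 84659/44037 ≈ 1.9225)
-s = -1*84659/44037 = -84659/44037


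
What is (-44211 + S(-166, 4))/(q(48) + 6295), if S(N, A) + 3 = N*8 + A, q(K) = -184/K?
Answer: -273228/37747 ≈ -7.2384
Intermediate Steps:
S(N, A) = -3 + A + 8*N (S(N, A) = -3 + (N*8 + A) = -3 + (8*N + A) = -3 + (A + 8*N) = -3 + A + 8*N)
(-44211 + S(-166, 4))/(q(48) + 6295) = (-44211 + (-3 + 4 + 8*(-166)))/(-184/48 + 6295) = (-44211 + (-3 + 4 - 1328))/(-184*1/48 + 6295) = (-44211 - 1327)/(-23/6 + 6295) = -45538/37747/6 = -45538*6/37747 = -273228/37747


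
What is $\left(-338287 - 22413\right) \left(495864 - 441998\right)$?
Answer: $-19429466200$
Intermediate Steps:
$\left(-338287 - 22413\right) \left(495864 - 441998\right) = \left(-338287 - 22413\right) 53866 = \left(-360700\right) 53866 = -19429466200$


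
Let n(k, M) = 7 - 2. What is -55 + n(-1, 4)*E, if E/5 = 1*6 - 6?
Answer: -55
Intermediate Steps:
E = 0 (E = 5*(1*6 - 6) = 5*(6 - 6) = 5*0 = 0)
n(k, M) = 5
-55 + n(-1, 4)*E = -55 + 5*0 = -55 + 0 = -55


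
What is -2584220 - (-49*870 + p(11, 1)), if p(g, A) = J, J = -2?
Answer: -2541588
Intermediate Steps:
p(g, A) = -2
-2584220 - (-49*870 + p(11, 1)) = -2584220 - (-49*870 - 2) = -2584220 - (-42630 - 2) = -2584220 - 1*(-42632) = -2584220 + 42632 = -2541588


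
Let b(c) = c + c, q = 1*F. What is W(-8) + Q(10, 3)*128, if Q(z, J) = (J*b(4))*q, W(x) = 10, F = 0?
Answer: 10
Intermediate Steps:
q = 0 (q = 1*0 = 0)
b(c) = 2*c
Q(z, J) = 0 (Q(z, J) = (J*(2*4))*0 = (J*8)*0 = (8*J)*0 = 0)
W(-8) + Q(10, 3)*128 = 10 + 0*128 = 10 + 0 = 10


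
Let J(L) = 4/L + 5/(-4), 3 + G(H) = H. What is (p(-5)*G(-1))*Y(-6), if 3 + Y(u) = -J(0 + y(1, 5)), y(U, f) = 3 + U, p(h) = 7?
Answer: 77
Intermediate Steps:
G(H) = -3 + H
J(L) = -5/4 + 4/L (J(L) = 4/L + 5*(-1/4) = 4/L - 5/4 = -5/4 + 4/L)
Y(u) = -11/4 (Y(u) = -3 - (-5/4 + 4/(0 + (3 + 1))) = -3 - (-5/4 + 4/(0 + 4)) = -3 - (-5/4 + 4/4) = -3 - (-5/4 + 4*(1/4)) = -3 - (-5/4 + 1) = -3 - 1*(-1/4) = -3 + 1/4 = -11/4)
(p(-5)*G(-1))*Y(-6) = (7*(-3 - 1))*(-11/4) = (7*(-4))*(-11/4) = -28*(-11/4) = 77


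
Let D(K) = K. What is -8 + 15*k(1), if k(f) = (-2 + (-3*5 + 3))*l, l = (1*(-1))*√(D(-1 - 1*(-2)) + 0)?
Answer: 202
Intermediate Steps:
l = -1 (l = (1*(-1))*√((-1 - 1*(-2)) + 0) = -√((-1 + 2) + 0) = -√(1 + 0) = -√1 = -1*1 = -1)
k(f) = 14 (k(f) = (-2 + (-3*5 + 3))*(-1) = (-2 + (-15 + 3))*(-1) = (-2 - 12)*(-1) = -14*(-1) = 14)
-8 + 15*k(1) = -8 + 15*14 = -8 + 210 = 202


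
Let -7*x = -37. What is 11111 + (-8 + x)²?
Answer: 544800/49 ≈ 11118.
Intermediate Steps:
x = 37/7 (x = -⅐*(-37) = 37/7 ≈ 5.2857)
11111 + (-8 + x)² = 11111 + (-8 + 37/7)² = 11111 + (-19/7)² = 11111 + 361/49 = 544800/49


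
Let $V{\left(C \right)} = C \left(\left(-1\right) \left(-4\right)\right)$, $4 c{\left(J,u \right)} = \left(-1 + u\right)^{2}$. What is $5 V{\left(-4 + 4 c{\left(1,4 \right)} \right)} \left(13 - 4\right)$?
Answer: $900$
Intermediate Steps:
$c{\left(J,u \right)} = \frac{\left(-1 + u\right)^{2}}{4}$
$V{\left(C \right)} = 4 C$ ($V{\left(C \right)} = C 4 = 4 C$)
$5 V{\left(-4 + 4 c{\left(1,4 \right)} \right)} \left(13 - 4\right) = 5 \cdot 4 \left(-4 + 4 \frac{\left(-1 + 4\right)^{2}}{4}\right) \left(13 - 4\right) = 5 \cdot 4 \left(-4 + 4 \frac{3^{2}}{4}\right) 9 = 5 \cdot 4 \left(-4 + 4 \cdot \frac{1}{4} \cdot 9\right) 9 = 5 \cdot 4 \left(-4 + 4 \cdot \frac{9}{4}\right) 9 = 5 \cdot 4 \left(-4 + 9\right) 9 = 5 \cdot 4 \cdot 5 \cdot 9 = 5 \cdot 20 \cdot 9 = 100 \cdot 9 = 900$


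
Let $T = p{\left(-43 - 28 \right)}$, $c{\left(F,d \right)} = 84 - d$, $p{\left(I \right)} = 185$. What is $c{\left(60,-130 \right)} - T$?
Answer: $29$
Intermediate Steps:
$T = 185$
$c{\left(60,-130 \right)} - T = \left(84 - -130\right) - 185 = \left(84 + 130\right) - 185 = 214 - 185 = 29$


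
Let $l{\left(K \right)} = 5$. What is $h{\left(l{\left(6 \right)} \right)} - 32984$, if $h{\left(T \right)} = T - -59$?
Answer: $-32920$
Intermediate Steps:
$h{\left(T \right)} = 59 + T$ ($h{\left(T \right)} = T + 59 = 59 + T$)
$h{\left(l{\left(6 \right)} \right)} - 32984 = \left(59 + 5\right) - 32984 = 64 - 32984 = -32920$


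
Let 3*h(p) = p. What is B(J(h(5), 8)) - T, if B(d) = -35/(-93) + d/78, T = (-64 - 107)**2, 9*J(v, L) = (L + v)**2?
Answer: -5726983997/195858 ≈ -29241.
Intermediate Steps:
h(p) = p/3
J(v, L) = (L + v)**2/9
T = 29241 (T = (-171)**2 = 29241)
B(d) = 35/93 + d/78 (B(d) = -35*(-1/93) + d*(1/78) = 35/93 + d/78)
B(J(h(5), 8)) - T = (35/93 + ((8 + (1/3)*5)**2/9)/78) - 1*29241 = (35/93 + ((8 + 5/3)**2/9)/78) - 29241 = (35/93 + ((29/3)**2/9)/78) - 29241 = (35/93 + ((1/9)*(841/9))/78) - 29241 = (35/93 + (1/78)*(841/81)) - 29241 = (35/93 + 841/6318) - 29241 = 99781/195858 - 29241 = -5726983997/195858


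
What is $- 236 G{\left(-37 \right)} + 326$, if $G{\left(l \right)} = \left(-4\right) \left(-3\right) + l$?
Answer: $6226$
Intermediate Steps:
$G{\left(l \right)} = 12 + l$
$- 236 G{\left(-37 \right)} + 326 = - 236 \left(12 - 37\right) + 326 = \left(-236\right) \left(-25\right) + 326 = 5900 + 326 = 6226$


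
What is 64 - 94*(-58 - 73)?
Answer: 12378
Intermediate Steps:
64 - 94*(-58 - 73) = 64 - 94*(-131) = 64 + 12314 = 12378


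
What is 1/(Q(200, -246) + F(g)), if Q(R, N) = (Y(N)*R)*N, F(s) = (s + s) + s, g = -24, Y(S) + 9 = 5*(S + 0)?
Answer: 1/60958728 ≈ 1.6405e-8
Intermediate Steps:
Y(S) = -9 + 5*S (Y(S) = -9 + 5*(S + 0) = -9 + 5*S)
F(s) = 3*s (F(s) = 2*s + s = 3*s)
Q(R, N) = N*R*(-9 + 5*N) (Q(R, N) = ((-9 + 5*N)*R)*N = (R*(-9 + 5*N))*N = N*R*(-9 + 5*N))
1/(Q(200, -246) + F(g)) = 1/(-246*200*(-9 + 5*(-246)) + 3*(-24)) = 1/(-246*200*(-9 - 1230) - 72) = 1/(-246*200*(-1239) - 72) = 1/(60958800 - 72) = 1/60958728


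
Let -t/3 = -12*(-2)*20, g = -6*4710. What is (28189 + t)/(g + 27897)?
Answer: -26749/363 ≈ -73.689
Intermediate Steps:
g = -28260
t = -1440 (t = -3*(-12*(-2))*20 = -72*20 = -3*480 = -1440)
(28189 + t)/(g + 27897) = (28189 - 1440)/(-28260 + 27897) = 26749/(-363) = 26749*(-1/363) = -26749/363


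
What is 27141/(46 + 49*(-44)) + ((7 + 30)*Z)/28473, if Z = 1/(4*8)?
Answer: -12364532053/961248480 ≈ -12.863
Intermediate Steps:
Z = 1/32 ≈ 0.031250
27141/(46 + 49*(-44)) + ((7 + 30)*Z)/28473 = 27141/(46 + 49*(-44)) + ((7 + 30)*(1/32))/28473 = 27141/(46 - 2156) + (37*(1/32))*(1/28473) = 27141/(-2110) + (37/32)*(1/28473) = 27141*(-1/2110) + 37/911136 = -27141/2110 + 37/911136 = -12364532053/961248480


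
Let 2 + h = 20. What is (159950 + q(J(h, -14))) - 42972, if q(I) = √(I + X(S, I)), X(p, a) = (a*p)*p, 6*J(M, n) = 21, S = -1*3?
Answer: 116978 + √35 ≈ 1.1698e+5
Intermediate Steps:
h = 18 (h = -2 + 20 = 18)
S = -3
J(M, n) = 7/2 (J(M, n) = (⅙)*21 = 7/2)
X(p, a) = a*p²
q(I) = √10*√I (q(I) = √(I + I*(-3)²) = √(I + I*9) = √(I + 9*I) = √(10*I) = √10*√I)
(159950 + q(J(h, -14))) - 42972 = (159950 + √10*√(7/2)) - 42972 = (159950 + √10*(√14/2)) - 42972 = (159950 + √35) - 42972 = 116978 + √35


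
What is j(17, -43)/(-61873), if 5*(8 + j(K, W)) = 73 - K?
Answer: -16/309365 ≈ -5.1719e-5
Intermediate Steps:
j(K, W) = 33/5 - K/5 (j(K, W) = -8 + (73 - K)/5 = -8 + (73/5 - K/5) = 33/5 - K/5)
j(17, -43)/(-61873) = (33/5 - ⅕*17)/(-61873) = (33/5 - 17/5)*(-1/61873) = (16/5)*(-1/61873) = -16/309365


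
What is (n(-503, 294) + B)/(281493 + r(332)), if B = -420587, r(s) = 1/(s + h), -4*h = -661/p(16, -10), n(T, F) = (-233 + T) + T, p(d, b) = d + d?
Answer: -18204744682/12148393529 ≈ -1.4985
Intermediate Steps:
p(d, b) = 2*d
n(T, F) = -233 + 2*T
h = 661/128 (h = -(-661)/(4*(2*16)) = -(-661)/(4*32) = -¼*(-661/32) = 661/128 ≈ 5.1641)
r(s) = 1/(661/128 + s) (r(s) = 1/(s + 661/128) = 1/(661/128 + s))
(n(-503, 294) + B)/(281493 + r(332)) = ((-233 + 2*(-503)) - 420587)/(281493 + 128/(661 + 128*332)) = ((-233 - 1006) - 420587)/(281493 + 128/(661 + 42496)) = (-1239 - 420587)/(281493 + 128/43157) = -421826/(281493 + 128*(1/43157)) = -421826/(281493 + 128/43157) = -421826/12148393529/43157 = -421826*43157/12148393529 = -18204744682/12148393529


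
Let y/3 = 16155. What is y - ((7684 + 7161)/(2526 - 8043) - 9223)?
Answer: 318279541/5517 ≈ 57691.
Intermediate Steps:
y = 48465 (y = 3*16155 = 48465)
y - ((7684 + 7161)/(2526 - 8043) - 9223) = 48465 - ((7684 + 7161)/(2526 - 8043) - 9223) = 48465 - (14845/(-5517) - 9223) = 48465 - (14845*(-1/5517) - 9223) = 48465 - (-14845/5517 - 9223) = 48465 - 1*(-50898136/5517) = 48465 + 50898136/5517 = 318279541/5517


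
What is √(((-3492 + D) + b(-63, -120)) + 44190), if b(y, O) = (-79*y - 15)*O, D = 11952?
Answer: 3*I*√60310 ≈ 736.74*I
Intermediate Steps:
b(y, O) = O*(-15 - 79*y) (b(y, O) = (-15 - 79*y)*O = O*(-15 - 79*y))
√(((-3492 + D) + b(-63, -120)) + 44190) = √(((-3492 + 11952) - 1*(-120)*(15 + 79*(-63))) + 44190) = √((8460 - 1*(-120)*(15 - 4977)) + 44190) = √((8460 - 1*(-120)*(-4962)) + 44190) = √((8460 - 595440) + 44190) = √(-586980 + 44190) = √(-542790) = 3*I*√60310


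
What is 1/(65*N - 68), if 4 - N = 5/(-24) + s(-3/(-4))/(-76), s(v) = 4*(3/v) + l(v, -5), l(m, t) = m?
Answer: 912/200519 ≈ 0.0045482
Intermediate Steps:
s(v) = v + 12/v (s(v) = 4*(3/v) + v = 12/v + v = v + 12/v)
N = 4039/912 (N = 4 - (5/(-24) + (-3/(-4) + 12/((-3/(-4))))/(-76)) = 4 - (5*(-1/24) + (-3*(-¼) + 12/((-3*(-¼))))*(-1/76)) = 4 - (-5/24 + (¾ + 12/(¾))*(-1/76)) = 4 - (-5/24 + (¾ + 12*(4/3))*(-1/76)) = 4 - (-5/24 + (¾ + 16)*(-1/76)) = 4 - (-5/24 + (67/4)*(-1/76)) = 4 - (-5/24 - 67/304) = 4 - 1*(-391/912) = 4 + 391/912 = 4039/912 ≈ 4.4287)
1/(65*N - 68) = 1/(65*(4039/912) - 68) = 1/(262535/912 - 68) = 1/(200519/912) = 912/200519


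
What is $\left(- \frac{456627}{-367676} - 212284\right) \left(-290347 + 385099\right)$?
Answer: $- \frac{1848878610656616}{91919} \approx -2.0114 \cdot 10^{10}$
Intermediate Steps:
$\left(- \frac{456627}{-367676} - 212284\right) \left(-290347 + 385099\right) = \left(\left(-456627\right) \left(- \frac{1}{367676}\right) - 212284\right) 94752 = \left(\frac{456627}{367676} - 212284\right) 94752 = \left(- \frac{78051275357}{367676}\right) 94752 = - \frac{1848878610656616}{91919}$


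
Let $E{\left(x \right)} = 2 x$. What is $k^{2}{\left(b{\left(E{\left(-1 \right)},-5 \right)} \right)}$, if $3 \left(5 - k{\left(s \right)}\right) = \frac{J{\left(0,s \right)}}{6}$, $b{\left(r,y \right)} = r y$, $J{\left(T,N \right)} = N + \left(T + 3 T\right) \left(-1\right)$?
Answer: $\frac{1600}{81} \approx 19.753$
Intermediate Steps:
$J{\left(T,N \right)} = N - 4 T$ ($J{\left(T,N \right)} = N + 4 T \left(-1\right) = N - 4 T$)
$k{\left(s \right)} = 5 - \frac{s}{18}$ ($k{\left(s \right)} = 5 - \frac{\left(s - 0\right) \frac{1}{6}}{3} = 5 - \frac{\left(s + 0\right) \frac{1}{6}}{3} = 5 - \frac{s \frac{1}{6}}{3} = 5 - \frac{\frac{1}{6} s}{3} = 5 - \frac{s}{18}$)
$k^{2}{\left(b{\left(E{\left(-1 \right)},-5 \right)} \right)} = \left(5 - \frac{2 \left(-1\right) \left(-5\right)}{18}\right)^{2} = \left(5 - \frac{\left(-2\right) \left(-5\right)}{18}\right)^{2} = \left(5 - \frac{5}{9}\right)^{2} = \left(\frac{40}{9}\right)^{2} = \frac{1600}{81}$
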